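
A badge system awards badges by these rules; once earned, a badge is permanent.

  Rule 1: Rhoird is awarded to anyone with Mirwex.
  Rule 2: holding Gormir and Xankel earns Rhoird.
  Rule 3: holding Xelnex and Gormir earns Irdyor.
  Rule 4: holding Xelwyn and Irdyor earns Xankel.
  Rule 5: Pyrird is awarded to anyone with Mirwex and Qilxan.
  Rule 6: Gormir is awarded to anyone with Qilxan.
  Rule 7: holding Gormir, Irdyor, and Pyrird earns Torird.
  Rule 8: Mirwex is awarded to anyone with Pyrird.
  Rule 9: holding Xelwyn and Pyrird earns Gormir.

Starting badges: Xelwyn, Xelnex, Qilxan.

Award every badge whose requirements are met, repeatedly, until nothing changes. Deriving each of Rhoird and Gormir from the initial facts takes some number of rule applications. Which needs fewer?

Gormir: With Qilxan, Gormir is earned (Rule 6). [1 rule application]
Rhoird: With Qilxan, Gormir is earned (Rule 6). With Xelnex and Gormir, Irdyor is earned (Rule 3). With Xelwyn and Irdyor, Xankel is earned (Rule 4). With Gormir and Xankel, Rhoird is earned (Rule 2). [4 rule applications]
Gormir needs fewer.

Gormir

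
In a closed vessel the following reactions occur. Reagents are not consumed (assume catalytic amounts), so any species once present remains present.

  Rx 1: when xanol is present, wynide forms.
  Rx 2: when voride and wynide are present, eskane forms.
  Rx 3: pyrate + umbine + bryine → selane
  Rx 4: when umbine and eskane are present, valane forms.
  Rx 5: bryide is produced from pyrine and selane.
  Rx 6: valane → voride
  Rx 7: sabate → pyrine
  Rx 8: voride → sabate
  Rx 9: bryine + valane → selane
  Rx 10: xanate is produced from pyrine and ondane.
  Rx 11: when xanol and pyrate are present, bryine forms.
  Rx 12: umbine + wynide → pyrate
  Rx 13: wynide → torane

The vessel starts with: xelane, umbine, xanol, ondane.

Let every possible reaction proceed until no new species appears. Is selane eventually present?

Yes

xanol present → wynide forms (Rx 1).
umbine and wynide present → pyrate forms (Rx 12).
xanol and pyrate present → bryine forms (Rx 11).
pyrate, umbine, and bryine present → selane forms (Rx 3).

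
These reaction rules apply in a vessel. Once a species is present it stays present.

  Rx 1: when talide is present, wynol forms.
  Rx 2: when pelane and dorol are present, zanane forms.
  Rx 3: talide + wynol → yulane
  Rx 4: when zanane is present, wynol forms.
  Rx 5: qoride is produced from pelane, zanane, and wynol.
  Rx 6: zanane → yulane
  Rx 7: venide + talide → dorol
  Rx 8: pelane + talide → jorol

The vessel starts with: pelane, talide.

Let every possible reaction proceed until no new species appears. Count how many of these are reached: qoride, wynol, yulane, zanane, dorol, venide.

2

talide present → wynol forms (Rx 1).
talide and wynol present → yulane forms (Rx 3).
qoride would need pelane, zanane, and wynol (Rx 5), but zanane never forms.
wynol: reached.
yulane: reached.
zanane would need pelane and dorol (Rx 2), but dorol never forms.
dorol would need venide and talide (Rx 7), but venide never forms.
No rule produces venide, and it is not given.
Reached: wynol and yulane — 2 of the 6.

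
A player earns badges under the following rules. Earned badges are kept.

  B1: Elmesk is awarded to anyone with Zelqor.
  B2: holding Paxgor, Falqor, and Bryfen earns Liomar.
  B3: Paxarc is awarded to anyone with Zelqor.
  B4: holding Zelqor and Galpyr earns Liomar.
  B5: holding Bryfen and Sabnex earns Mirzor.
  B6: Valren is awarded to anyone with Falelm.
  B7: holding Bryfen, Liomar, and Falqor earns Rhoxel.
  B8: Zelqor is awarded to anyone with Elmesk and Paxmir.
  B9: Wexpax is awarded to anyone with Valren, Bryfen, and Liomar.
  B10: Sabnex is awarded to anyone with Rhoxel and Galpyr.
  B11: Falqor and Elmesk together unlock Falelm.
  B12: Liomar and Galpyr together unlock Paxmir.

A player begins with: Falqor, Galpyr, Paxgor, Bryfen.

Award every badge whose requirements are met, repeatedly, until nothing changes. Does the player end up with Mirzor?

Yes

With Paxgor, Falqor, and Bryfen, Liomar is earned (B2).
With Bryfen, Liomar, and Falqor, Rhoxel is earned (B7).
With Rhoxel and Galpyr, Sabnex is earned (B10).
With Bryfen and Sabnex, Mirzor is earned (B5).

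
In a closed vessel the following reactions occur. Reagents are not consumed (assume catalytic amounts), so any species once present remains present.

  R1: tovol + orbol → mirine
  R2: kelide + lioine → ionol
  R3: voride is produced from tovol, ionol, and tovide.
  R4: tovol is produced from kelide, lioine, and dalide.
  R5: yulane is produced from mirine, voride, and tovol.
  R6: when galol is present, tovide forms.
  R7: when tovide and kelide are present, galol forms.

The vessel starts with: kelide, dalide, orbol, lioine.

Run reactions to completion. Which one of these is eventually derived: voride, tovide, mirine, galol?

kelide, lioine, and dalide present → tovol forms (R4).
tovol and orbol present → mirine forms (R1).
voride would need tovol, ionol, and tovide (R3), but tovide never forms. tovide would need galol (R6), but galol never forms. galol would need tovide and kelide (R7), but tovide never forms.

mirine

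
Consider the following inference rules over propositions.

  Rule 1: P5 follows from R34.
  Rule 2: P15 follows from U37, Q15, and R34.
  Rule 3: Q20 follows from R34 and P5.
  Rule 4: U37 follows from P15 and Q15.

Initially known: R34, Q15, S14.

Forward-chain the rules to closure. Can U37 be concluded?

U37 would need P15 and Q15 (Rule 4), but P15 is never established.

No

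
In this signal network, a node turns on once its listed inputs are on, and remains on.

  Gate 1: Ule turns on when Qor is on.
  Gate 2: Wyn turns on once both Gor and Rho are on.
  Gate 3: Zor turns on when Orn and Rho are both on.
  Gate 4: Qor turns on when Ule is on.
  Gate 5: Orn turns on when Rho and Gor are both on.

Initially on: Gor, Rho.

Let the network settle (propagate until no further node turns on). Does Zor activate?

Yes

Gate 5: Rho and Gor on → Orn on.
Gate 3: Orn and Rho on → Zor on.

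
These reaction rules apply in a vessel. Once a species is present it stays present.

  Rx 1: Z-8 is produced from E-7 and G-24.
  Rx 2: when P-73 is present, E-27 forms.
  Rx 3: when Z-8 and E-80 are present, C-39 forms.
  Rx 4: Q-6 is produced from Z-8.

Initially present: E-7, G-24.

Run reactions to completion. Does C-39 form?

C-39 would need Z-8 and E-80 (Rx 3), but E-80 never forms.

No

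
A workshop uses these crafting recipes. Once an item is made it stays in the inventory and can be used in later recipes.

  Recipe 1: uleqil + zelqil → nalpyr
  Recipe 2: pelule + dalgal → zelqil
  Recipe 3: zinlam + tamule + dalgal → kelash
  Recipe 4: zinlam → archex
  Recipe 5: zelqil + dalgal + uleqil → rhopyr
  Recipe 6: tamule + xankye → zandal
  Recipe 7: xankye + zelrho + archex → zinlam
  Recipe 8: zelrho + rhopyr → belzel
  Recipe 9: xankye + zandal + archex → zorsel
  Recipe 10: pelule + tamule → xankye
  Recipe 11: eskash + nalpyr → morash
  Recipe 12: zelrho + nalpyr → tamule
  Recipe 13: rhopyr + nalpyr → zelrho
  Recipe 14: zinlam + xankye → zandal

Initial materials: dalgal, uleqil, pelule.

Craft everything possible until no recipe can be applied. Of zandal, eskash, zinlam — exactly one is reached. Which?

zandal

pelule + dalgal → zelqil (Recipe 2).
Using Recipe 5, zelqil, dalgal, and uleqil make rhopyr.
Using Recipe 1, uleqil and zelqil make nalpyr.
Using Recipe 13, rhopyr and nalpyr make zelrho.
zelrho + nalpyr → tamule (Recipe 12).
pelule + tamule → xankye (Recipe 10).
tamule + xankye → zandal (Recipe 6).
zinlam would need xankye, zelrho, and archex (Recipe 7), but archex is never obtained. No rule produces eskash, and it is not given.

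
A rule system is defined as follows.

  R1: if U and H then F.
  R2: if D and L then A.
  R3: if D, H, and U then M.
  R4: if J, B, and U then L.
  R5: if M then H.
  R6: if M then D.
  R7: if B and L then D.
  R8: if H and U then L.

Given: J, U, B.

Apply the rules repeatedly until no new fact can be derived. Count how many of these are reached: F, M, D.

J, B, and U hold, so L follows (R4).
B and L hold, so D follows (R7).
F would need U and H (R1), but H is never established.
M would need D, H, and U (R3), but H is never established.
D: reached.
Reached: D — 1 of the 3.

1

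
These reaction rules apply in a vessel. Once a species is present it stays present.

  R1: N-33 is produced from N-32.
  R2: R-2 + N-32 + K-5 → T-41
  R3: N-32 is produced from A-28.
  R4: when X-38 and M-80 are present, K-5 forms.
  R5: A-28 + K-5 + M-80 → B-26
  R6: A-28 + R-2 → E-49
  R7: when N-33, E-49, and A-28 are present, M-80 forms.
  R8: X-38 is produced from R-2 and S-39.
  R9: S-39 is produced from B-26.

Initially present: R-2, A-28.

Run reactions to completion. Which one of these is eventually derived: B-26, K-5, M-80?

A-28 and R-2 present → E-49 forms (R6).
A-28 present → N-32 forms (R3).
N-32 present → N-33 forms (R1).
N-33, E-49, and A-28 present → M-80 forms (R7).
B-26 would need A-28, K-5, and M-80 (R5), but K-5 never forms. K-5 would need X-38 and M-80 (R4), but X-38 never forms.

M-80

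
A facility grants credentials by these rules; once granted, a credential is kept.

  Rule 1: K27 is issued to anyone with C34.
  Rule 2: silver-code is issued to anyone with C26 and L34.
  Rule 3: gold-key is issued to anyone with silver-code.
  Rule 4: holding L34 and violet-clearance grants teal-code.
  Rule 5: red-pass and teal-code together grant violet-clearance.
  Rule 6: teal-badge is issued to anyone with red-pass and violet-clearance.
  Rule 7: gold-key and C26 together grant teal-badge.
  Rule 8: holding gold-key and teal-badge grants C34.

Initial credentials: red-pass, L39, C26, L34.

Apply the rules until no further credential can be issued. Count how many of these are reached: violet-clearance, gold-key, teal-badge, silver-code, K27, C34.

Holding C26 and L34 grants silver-code (Rule 2).
Holding silver-code grants gold-key (Rule 3).
Holding gold-key and C26 grants teal-badge (Rule 7).
Holding gold-key and teal-badge grants C34 (Rule 8).
Holding C34 grants K27 (Rule 1).
violet-clearance would need red-pass and teal-code (Rule 5), but teal-code is never granted.
gold-key: reached.
teal-badge: reached.
silver-code: reached.
K27: reached.
C34: reached.
Reached: gold-key, teal-badge, silver-code, K27, and C34 — 5 of the 6.

5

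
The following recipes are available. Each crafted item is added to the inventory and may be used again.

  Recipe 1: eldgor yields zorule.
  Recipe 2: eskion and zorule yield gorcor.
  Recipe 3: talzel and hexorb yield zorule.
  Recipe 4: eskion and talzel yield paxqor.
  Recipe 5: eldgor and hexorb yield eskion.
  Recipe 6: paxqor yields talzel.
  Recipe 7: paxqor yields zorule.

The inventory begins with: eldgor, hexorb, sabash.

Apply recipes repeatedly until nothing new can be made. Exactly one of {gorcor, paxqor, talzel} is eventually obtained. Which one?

gorcor

Using Recipe 1, eldgor makes zorule.
Using Recipe 5, eldgor and hexorb make eskion.
Using Recipe 2, eskion and zorule make gorcor.
talzel would need paxqor (Recipe 6), but paxqor is never obtained. paxqor would need eskion and talzel (Recipe 4), but talzel is never obtained.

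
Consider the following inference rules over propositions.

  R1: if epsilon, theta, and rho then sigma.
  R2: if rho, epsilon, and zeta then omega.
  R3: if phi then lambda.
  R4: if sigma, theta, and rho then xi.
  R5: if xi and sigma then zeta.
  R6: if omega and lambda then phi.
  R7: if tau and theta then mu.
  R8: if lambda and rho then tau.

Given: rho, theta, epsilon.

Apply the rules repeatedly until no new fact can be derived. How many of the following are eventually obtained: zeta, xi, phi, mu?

epsilon, theta, and rho hold, so sigma follows (R1).
From sigma, theta, and rho, R4 gives xi.
From xi and sigma, R5 gives zeta.
zeta: reached.
xi: reached.
phi would need omega and lambda (R6), but lambda is never established.
mu would need tau and theta (R7), but tau is never established.
Reached: zeta and xi — 2 of the 4.

2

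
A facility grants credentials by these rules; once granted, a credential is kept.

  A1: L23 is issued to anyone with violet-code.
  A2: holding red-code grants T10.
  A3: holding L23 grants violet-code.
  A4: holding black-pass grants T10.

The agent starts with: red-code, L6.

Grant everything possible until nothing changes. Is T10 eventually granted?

Yes

Holding red-code grants T10 (A2).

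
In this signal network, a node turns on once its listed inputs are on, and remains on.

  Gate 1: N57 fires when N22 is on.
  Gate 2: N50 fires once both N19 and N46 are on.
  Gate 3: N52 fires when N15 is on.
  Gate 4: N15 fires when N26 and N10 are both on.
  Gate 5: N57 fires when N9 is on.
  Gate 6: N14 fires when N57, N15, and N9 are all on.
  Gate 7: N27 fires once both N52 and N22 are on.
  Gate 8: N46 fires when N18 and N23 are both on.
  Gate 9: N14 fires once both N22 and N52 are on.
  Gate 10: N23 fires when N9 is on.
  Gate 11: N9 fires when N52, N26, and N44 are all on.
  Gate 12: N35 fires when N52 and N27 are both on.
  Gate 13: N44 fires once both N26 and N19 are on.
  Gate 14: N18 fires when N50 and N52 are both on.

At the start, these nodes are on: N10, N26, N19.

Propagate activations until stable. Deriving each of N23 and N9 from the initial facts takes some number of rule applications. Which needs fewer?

N9

N9: Gate 13: N26 and N19 on → N44 on. Gate 4: N26 and N10 on → N15 on. N15 is on, so N52 fires (Gate 3). Gate 11: N52, N26, and N44 on → N9 on. [4 rule applications]
N23: N26 and N19 are on, so N44 fires (Gate 13). Gate 4: N26 and N10 on → N15 on. N15 is on, so N52 fires (Gate 3). N52, N26, and N44 are on, so N9 fires (Gate 11). N9 is on, so N23 fires (Gate 10). [5 rule applications]
N9 needs fewer.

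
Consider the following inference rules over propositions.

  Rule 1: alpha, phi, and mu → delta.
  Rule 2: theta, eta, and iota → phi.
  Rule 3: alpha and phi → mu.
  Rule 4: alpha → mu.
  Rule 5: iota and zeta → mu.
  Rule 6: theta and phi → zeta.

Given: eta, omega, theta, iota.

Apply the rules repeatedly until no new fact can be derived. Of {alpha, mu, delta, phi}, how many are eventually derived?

theta, eta, and iota hold, so phi follows (Rule 2).
From theta and phi, Rule 6 gives zeta.
From iota and zeta, Rule 5 gives mu.
No rule produces alpha, and it is not given.
mu: reached.
delta would need alpha, phi, and mu (Rule 1), but alpha is never established.
phi: reached.
Reached: mu and phi — 2 of the 4.

2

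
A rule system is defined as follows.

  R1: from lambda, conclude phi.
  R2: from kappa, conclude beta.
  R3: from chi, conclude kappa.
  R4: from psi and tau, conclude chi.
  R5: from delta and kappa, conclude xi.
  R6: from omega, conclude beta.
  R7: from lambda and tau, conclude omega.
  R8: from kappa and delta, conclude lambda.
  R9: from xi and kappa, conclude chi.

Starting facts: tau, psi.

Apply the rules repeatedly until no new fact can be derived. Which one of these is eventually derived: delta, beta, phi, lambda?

From psi and tau, R4 gives chi.
From chi, R3 gives kappa.
From kappa, R2 gives beta.
No rule produces delta, and it is not given. lambda would need kappa and delta (R8), but delta is never established. phi would need lambda (R1), but lambda is never established.

beta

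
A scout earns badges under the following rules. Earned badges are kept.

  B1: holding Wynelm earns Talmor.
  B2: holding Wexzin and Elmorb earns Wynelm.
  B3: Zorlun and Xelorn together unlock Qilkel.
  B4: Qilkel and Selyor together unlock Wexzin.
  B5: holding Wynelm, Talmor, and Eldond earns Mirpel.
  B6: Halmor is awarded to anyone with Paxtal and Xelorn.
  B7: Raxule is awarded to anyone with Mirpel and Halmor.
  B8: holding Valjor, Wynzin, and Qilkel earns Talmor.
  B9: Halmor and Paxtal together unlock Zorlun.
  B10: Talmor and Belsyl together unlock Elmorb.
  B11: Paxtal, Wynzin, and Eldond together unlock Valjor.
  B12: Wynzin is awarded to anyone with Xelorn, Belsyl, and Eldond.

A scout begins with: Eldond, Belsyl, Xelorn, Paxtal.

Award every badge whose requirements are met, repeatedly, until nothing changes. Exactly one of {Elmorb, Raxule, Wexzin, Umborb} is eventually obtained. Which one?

Elmorb

With Xelorn, Belsyl, and Eldond, Wynzin is earned (B12).
With Paxtal and Xelorn, Halmor is earned (B6).
With Paxtal, Wynzin, and Eldond, Valjor is earned (B11).
With Halmor and Paxtal, Zorlun is earned (B9).
With Zorlun and Xelorn, Qilkel is earned (B3).
With Valjor, Wynzin, and Qilkel, Talmor is earned (B8).
With Talmor and Belsyl, Elmorb is earned (B10).
Wexzin would need Qilkel and Selyor (B4), but Selyor is never earned. Raxule would need Mirpel and Halmor (B7), but Mirpel is never earned. No rule produces Umborb, and it is not given.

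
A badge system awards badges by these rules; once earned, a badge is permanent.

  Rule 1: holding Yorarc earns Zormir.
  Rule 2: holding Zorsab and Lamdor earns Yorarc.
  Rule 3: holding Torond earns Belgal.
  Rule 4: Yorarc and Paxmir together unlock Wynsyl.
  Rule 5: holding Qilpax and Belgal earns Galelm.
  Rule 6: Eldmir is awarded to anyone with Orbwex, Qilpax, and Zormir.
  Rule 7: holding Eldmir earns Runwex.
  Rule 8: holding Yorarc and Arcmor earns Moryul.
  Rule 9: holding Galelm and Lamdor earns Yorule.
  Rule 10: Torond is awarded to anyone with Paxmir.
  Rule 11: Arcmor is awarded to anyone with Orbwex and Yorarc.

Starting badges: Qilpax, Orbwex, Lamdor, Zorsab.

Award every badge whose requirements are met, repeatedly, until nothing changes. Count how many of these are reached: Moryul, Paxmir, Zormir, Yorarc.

3

With Zorsab and Lamdor, Yorarc is earned (Rule 2).
With Yorarc, Zormir is earned (Rule 1).
With Orbwex and Yorarc, Arcmor is earned (Rule 11).
With Yorarc and Arcmor, Moryul is earned (Rule 8).
Moryul: reached.
No rule produces Paxmir, and it is not given.
Zormir: reached.
Yorarc: reached.
Reached: Moryul, Zormir, and Yorarc — 3 of the 4.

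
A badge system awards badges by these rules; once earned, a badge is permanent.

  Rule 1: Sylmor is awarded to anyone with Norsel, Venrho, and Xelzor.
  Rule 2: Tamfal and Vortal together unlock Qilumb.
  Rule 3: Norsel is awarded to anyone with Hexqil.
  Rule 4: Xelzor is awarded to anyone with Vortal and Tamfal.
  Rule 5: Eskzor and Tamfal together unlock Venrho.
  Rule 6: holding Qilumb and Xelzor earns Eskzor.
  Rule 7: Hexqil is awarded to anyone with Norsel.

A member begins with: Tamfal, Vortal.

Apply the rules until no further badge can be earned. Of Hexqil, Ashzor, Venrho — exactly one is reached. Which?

Venrho

With Vortal and Tamfal, Xelzor is earned (Rule 4).
With Tamfal and Vortal, Qilumb is earned (Rule 2).
With Qilumb and Xelzor, Eskzor is earned (Rule 6).
With Eskzor and Tamfal, Venrho is earned (Rule 5).
Hexqil would need Norsel (Rule 7), but Norsel is never earned. No rule produces Ashzor, and it is not given.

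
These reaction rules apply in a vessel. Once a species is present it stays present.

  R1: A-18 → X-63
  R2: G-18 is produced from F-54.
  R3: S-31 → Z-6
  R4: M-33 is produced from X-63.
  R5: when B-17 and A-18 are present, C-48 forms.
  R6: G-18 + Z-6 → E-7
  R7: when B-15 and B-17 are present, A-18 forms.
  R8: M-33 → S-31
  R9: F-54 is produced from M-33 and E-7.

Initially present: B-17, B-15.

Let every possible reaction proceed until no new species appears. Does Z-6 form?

B-15 and B-17 present → A-18 forms (R7).
A-18 present → X-63 forms (R1).
X-63 present → M-33 forms (R4).
M-33 present → S-31 forms (R8).
S-31 present → Z-6 forms (R3).

Yes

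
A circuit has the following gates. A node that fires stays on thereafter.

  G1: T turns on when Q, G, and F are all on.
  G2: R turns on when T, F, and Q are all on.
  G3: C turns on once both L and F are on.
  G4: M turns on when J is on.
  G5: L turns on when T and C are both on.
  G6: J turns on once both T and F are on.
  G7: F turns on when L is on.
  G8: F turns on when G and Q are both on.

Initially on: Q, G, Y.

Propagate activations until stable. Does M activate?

Yes

G8: G and Q on → F on.
G1: Q, G, and F on → T on.
T and F are on, so J turns on (G6).
J is on, so M turns on (G4).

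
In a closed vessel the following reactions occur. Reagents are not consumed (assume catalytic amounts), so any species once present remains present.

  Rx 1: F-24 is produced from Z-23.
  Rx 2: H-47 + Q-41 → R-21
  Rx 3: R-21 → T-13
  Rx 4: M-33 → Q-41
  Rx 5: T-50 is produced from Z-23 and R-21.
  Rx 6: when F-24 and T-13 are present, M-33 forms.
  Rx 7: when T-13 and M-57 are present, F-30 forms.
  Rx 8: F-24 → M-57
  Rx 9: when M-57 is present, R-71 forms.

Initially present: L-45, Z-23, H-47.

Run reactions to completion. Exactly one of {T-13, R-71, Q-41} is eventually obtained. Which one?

R-71

Z-23 present → F-24 forms (Rx 1).
F-24 present → M-57 forms (Rx 8).
M-57 present → R-71 forms (Rx 9).
T-13 would need R-21 (Rx 3), but R-21 never forms. Q-41 would need M-33 (Rx 4), but M-33 never forms.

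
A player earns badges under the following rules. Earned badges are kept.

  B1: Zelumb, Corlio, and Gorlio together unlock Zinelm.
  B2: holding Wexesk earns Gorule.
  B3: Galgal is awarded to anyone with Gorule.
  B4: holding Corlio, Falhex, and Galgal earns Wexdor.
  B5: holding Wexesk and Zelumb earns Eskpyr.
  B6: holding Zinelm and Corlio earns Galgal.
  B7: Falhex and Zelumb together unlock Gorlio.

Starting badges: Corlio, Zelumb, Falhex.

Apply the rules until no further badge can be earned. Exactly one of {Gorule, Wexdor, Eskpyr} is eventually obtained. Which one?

With Falhex and Zelumb, Gorlio is earned (B7).
With Zelumb, Corlio, and Gorlio, Zinelm is earned (B1).
With Zinelm and Corlio, Galgal is earned (B6).
With Corlio, Falhex, and Galgal, Wexdor is earned (B4).
Eskpyr would need Wexesk and Zelumb (B5), but Wexesk is never earned. Gorule would need Wexesk (B2), but Wexesk is never earned.

Wexdor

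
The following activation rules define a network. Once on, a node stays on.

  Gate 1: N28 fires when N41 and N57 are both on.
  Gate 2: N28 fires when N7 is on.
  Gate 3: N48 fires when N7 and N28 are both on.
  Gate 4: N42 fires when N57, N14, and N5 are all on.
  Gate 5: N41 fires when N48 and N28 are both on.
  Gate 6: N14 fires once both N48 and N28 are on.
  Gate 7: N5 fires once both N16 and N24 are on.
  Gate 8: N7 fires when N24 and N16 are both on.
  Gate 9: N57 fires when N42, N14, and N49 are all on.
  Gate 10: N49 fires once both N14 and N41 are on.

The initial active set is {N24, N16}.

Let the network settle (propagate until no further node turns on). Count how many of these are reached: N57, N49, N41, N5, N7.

4

Gate 7: N16 and N24 on → N5 on.
N24 and N16 are on, so N7 fires (Gate 8).
N7 is on, so N28 fires (Gate 2).
N7 and N28 are on, so N48 fires (Gate 3).
N48 and N28 are on, so N14 fires (Gate 6).
N48 and N28 are on, so N41 fires (Gate 5).
Gate 10: N14 and N41 on → N49 on.
N57 would need N42, N14, and N49 (Gate 9), but N42 never turns on.
N49: reached.
N41: reached.
N5: reached.
N7: reached.
Reached: N49, N41, N5, and N7 — 4 of the 5.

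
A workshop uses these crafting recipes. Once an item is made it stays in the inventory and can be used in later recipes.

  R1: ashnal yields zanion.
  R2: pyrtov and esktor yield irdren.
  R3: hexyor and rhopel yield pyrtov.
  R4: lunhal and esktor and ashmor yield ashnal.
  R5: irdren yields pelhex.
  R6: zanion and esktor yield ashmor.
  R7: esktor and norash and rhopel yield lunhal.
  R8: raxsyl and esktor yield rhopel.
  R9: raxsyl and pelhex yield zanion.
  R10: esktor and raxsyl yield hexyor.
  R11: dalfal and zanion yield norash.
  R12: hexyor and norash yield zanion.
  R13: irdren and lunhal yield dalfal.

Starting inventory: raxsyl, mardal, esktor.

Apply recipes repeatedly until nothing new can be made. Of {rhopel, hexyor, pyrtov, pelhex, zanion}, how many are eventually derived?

raxsyl and esktor → rhopel (R8).
Using R10, esktor and raxsyl make hexyor.
hexyor and rhopel → pyrtov (R3).
pyrtov and esktor → irdren (R2).
irdren → pelhex (R5).
Using R9, raxsyl and pelhex make zanion.
rhopel: reached.
hexyor: reached.
pyrtov: reached.
pelhex: reached.
zanion: reached.
All 5 are reached.

5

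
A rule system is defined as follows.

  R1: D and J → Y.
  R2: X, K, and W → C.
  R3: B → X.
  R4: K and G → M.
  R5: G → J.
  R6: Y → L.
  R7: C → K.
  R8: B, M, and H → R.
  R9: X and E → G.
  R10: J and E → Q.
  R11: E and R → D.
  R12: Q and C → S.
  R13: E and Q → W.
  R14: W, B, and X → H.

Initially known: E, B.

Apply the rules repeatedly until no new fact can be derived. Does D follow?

No

D would need E and R (R11), but R is never established.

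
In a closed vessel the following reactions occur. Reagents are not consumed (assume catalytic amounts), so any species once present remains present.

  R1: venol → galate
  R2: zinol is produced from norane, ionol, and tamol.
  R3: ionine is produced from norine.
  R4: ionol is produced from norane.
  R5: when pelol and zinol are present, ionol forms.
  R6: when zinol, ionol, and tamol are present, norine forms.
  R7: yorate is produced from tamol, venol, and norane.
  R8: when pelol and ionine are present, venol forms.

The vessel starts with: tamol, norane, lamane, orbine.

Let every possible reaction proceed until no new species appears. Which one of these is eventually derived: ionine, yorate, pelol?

ionine

norane present → ionol forms (R4).
norane, ionol, and tamol present → zinol forms (R2).
zinol, ionol, and tamol present → norine forms (R6).
norine present → ionine forms (R3).
yorate would need tamol, venol, and norane (R7), but venol never forms. No rule produces pelol, and it is not given.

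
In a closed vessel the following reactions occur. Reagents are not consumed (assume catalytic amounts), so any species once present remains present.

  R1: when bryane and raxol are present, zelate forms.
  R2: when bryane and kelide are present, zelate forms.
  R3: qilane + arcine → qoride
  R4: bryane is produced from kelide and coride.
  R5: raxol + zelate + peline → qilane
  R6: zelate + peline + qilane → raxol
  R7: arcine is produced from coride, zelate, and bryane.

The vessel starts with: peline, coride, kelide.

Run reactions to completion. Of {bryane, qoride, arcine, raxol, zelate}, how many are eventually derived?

kelide and coride present → bryane forms (R4).
bryane and kelide present → zelate forms (R2).
coride, zelate, and bryane present → arcine forms (R7).
bryane: reached.
qoride would need qilane and arcine (R3), but qilane never forms.
arcine: reached.
raxol would need zelate, peline, and qilane (R6), but qilane never forms.
zelate: reached.
Reached: bryane, arcine, and zelate — 3 of the 5.

3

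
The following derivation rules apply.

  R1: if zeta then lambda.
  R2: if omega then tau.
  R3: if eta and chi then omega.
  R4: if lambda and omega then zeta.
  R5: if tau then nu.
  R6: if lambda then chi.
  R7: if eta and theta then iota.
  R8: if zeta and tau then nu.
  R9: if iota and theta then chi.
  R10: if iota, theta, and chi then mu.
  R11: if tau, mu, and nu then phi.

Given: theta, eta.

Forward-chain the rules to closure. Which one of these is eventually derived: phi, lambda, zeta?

From eta and theta, R7 gives iota.
From iota and theta, R9 gives chi.
From iota, theta, and chi, R10 gives mu.
eta and chi hold, so omega follows (R3).
From omega, R2 gives tau.
tau holds, so nu follows (R5).
tau, mu, and nu hold, so phi follows (R11).
zeta would need lambda and omega (R4), but lambda is never established. lambda would need zeta (R1), but zeta is never established.

phi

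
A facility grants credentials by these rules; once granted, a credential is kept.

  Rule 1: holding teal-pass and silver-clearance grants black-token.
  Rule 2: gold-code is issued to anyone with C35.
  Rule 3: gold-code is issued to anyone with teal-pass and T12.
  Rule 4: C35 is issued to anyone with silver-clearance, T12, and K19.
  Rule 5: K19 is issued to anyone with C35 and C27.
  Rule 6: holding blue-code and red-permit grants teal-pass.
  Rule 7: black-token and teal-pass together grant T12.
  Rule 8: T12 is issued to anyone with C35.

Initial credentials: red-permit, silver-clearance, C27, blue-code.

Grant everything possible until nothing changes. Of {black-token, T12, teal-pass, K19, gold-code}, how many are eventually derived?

4

Holding blue-code and red-permit grants teal-pass (Rule 6).
Holding teal-pass and silver-clearance grants black-token (Rule 1).
Holding black-token and teal-pass grants T12 (Rule 7).
Holding teal-pass and T12 grants gold-code (Rule 3).
black-token: reached.
T12: reached.
teal-pass: reached.
K19 would need C35 and C27 (Rule 5), but C35 is never granted.
gold-code: reached.
Reached: black-token, T12, teal-pass, and gold-code — 4 of the 5.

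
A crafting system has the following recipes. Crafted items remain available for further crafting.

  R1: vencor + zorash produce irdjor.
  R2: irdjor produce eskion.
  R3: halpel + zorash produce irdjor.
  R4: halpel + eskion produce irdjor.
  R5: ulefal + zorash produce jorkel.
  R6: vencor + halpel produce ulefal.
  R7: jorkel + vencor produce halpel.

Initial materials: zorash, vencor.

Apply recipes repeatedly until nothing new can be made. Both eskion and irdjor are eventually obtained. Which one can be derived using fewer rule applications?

irdjor: Using R1, vencor and zorash make irdjor. [1 rule application]
eskion: vencor + zorash → irdjor (R1). irdjor → eskion (R2). [2 rule applications]
irdjor needs fewer.

irdjor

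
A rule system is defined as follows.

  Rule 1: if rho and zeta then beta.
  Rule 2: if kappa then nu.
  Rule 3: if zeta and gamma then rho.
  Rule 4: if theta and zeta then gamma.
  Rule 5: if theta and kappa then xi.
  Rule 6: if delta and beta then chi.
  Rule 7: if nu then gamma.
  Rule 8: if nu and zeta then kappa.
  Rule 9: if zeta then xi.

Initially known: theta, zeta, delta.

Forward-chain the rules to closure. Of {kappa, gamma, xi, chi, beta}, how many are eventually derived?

From theta and zeta, Rule 4 gives gamma.
From zeta, Rule 9 gives xi.
From zeta and gamma, Rule 3 gives rho.
From rho and zeta, Rule 1 gives beta.
From delta and beta, Rule 6 gives chi.
kappa would need nu and zeta (Rule 8), but nu is never established.
gamma: reached.
xi: reached.
chi: reached.
beta: reached.
Reached: gamma, xi, chi, and beta — 4 of the 5.

4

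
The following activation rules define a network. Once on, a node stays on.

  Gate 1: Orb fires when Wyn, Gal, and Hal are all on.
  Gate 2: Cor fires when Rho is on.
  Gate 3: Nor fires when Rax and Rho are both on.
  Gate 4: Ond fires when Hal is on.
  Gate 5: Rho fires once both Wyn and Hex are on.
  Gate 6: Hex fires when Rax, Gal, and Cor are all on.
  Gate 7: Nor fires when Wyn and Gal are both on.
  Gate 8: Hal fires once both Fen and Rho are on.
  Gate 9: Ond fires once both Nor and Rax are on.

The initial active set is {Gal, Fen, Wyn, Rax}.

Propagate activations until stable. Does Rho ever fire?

No

Rho would need Wyn and Hex (Gate 5), but Hex never turns on.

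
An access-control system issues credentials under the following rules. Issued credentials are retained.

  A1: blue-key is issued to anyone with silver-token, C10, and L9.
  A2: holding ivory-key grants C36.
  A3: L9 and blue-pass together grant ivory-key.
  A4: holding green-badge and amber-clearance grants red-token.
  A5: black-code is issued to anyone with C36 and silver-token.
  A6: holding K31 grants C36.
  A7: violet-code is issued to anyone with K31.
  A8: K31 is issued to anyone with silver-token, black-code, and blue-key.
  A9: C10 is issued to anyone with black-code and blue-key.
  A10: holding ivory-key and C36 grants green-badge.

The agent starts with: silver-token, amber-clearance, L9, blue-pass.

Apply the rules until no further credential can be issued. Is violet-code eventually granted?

No

violet-code would need K31 (A7), but K31 is never granted.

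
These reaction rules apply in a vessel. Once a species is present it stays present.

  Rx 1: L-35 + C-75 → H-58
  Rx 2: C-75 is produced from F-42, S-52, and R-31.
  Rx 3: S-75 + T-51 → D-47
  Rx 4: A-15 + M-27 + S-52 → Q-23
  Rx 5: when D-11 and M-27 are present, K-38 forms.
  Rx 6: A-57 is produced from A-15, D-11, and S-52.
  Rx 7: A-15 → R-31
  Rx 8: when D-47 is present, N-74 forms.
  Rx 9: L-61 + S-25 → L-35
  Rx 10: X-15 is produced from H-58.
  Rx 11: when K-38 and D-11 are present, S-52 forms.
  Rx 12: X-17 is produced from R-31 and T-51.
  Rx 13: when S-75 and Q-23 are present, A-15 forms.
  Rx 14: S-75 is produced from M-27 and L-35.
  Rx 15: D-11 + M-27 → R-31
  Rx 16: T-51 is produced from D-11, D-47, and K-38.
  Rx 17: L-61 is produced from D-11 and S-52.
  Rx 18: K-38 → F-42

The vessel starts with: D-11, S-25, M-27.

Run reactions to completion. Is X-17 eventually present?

X-17 would need R-31 and T-51 (Rx 12), but T-51 never forms.

No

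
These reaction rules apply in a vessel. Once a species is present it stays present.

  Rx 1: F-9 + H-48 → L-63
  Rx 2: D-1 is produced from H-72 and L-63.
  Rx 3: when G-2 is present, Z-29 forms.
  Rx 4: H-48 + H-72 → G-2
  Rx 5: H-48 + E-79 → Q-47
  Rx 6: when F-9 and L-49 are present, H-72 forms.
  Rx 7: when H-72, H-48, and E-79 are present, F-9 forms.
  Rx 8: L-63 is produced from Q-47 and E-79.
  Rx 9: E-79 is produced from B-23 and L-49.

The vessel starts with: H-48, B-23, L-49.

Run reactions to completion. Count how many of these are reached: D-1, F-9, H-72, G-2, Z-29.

0

D-1 would need H-72 and L-63 (Rx 2), but H-72 never forms.
F-9 would need H-72, H-48, and E-79 (Rx 7), but H-72 never forms.
H-72 would need F-9 and L-49 (Rx 6), but F-9 never forms.
G-2 would need H-48 and H-72 (Rx 4), but H-72 never forms.
Z-29 would need G-2 (Rx 3), but G-2 never forms.
None of the 5 are reached.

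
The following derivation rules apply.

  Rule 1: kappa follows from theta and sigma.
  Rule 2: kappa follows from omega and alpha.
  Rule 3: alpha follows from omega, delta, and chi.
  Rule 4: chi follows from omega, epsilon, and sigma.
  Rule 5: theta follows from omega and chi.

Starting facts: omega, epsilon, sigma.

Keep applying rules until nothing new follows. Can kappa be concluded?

omega, epsilon, and sigma hold, so chi follows (Rule 4).
omega and chi hold, so theta follows (Rule 5).
From theta and sigma, Rule 1 gives kappa.

Yes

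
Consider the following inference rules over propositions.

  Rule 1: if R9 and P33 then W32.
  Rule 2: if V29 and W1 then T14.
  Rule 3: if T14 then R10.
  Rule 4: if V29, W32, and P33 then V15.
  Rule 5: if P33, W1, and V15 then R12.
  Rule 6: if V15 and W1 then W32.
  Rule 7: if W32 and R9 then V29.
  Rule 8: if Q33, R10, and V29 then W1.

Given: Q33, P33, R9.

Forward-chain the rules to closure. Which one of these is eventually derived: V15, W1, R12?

From R9 and P33, Rule 1 gives W32.
W32 and R9 hold, so V29 follows (Rule 7).
From V29, W32, and P33, Rule 4 gives V15.
R12 would need P33, W1, and V15 (Rule 5), but W1 is never established. W1 would need Q33, R10, and V29 (Rule 8), but R10 is never established.

V15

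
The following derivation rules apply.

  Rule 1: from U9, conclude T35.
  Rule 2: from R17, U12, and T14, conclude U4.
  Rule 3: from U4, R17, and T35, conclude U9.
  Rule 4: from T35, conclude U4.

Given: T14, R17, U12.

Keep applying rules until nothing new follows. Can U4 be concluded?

Yes

From R17, U12, and T14, Rule 2 gives U4.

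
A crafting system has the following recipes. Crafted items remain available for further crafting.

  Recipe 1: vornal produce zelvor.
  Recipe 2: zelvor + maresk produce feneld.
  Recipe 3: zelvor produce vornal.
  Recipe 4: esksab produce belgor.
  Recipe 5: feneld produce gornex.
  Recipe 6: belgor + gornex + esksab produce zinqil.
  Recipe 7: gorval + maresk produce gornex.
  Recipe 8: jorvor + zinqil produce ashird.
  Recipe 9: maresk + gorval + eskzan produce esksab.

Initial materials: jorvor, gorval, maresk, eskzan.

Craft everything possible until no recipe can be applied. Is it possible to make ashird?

Yes

gorval + maresk → gornex (Recipe 7).
Using Recipe 9, maresk, gorval, and eskzan make esksab.
esksab → belgor (Recipe 4).
Using Recipe 6, belgor, gornex, and esksab make zinqil.
Using Recipe 8, jorvor and zinqil make ashird.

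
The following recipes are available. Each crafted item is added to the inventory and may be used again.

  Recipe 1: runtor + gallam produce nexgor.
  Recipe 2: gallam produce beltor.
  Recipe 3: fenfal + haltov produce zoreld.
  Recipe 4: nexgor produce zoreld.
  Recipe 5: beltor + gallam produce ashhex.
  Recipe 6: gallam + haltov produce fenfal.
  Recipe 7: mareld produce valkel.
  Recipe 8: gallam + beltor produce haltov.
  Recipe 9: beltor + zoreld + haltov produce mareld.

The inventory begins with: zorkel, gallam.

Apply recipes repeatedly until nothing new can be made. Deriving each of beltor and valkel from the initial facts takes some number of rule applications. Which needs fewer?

beltor

beltor: gallam → beltor (Recipe 2). [1 rule application]
valkel: Using Recipe 2, gallam makes beltor. gallam + beltor → haltov (Recipe 8). Using Recipe 6, gallam and haltov make fenfal. fenfal + haltov → zoreld (Recipe 3). beltor + zoreld + haltov → mareld (Recipe 9). mareld → valkel (Recipe 7). [6 rule applications]
beltor needs fewer.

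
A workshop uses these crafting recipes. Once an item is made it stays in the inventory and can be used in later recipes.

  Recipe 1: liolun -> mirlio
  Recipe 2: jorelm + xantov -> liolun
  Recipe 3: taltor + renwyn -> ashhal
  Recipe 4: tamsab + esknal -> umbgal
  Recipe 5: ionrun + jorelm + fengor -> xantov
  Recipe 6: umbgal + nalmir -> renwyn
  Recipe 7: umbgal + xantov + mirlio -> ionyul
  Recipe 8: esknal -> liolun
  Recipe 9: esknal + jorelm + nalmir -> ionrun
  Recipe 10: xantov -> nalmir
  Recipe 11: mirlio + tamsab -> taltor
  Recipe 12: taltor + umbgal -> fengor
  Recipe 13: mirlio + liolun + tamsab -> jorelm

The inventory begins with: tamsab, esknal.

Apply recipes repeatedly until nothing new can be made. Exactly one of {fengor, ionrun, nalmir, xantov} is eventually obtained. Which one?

fengor

tamsab + esknal -> umbgal (Recipe 4).
Using Recipe 8, esknal makes liolun.
liolun -> mirlio (Recipe 1).
Using Recipe 11, mirlio and tamsab make taltor.
Using Recipe 12, taltor and umbgal make fengor.
xantov would need ionrun, jorelm, and fengor (Recipe 5), but ionrun is never obtained. ionrun would need esknal, jorelm, and nalmir (Recipe 9), but nalmir is never obtained. nalmir would need xantov (Recipe 10), but xantov is never obtained.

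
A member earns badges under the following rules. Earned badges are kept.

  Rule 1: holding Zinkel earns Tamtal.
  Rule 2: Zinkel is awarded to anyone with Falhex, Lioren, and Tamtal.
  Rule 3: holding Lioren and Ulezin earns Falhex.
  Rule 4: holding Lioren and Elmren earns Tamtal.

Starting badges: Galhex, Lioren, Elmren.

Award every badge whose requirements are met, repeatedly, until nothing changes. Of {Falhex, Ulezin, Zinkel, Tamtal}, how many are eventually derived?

1

With Lioren and Elmren, Tamtal is earned (Rule 4).
Falhex would need Lioren and Ulezin (Rule 3), but Ulezin is never earned.
No rule produces Ulezin, and it is not given.
Zinkel would need Falhex, Lioren, and Tamtal (Rule 2), but Falhex is never earned.
Tamtal: reached.
Reached: Tamtal — 1 of the 4.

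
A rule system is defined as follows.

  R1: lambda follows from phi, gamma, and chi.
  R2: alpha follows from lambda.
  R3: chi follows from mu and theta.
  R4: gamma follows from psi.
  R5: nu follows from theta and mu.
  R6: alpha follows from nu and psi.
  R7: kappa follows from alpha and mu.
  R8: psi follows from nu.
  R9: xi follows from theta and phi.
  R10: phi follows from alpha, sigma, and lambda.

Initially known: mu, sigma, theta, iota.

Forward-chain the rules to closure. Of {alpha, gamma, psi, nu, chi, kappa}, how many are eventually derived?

6

mu and theta hold, so chi follows (R3).
theta and mu hold, so nu follows (R5).
From nu, R8 gives psi.
psi holds, so gamma follows (R4).
From nu and psi, R6 gives alpha.
alpha and mu hold, so kappa follows (R7).
alpha: reached.
gamma: reached.
psi: reached.
nu: reached.
chi: reached.
kappa: reached.
All 6 are reached.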